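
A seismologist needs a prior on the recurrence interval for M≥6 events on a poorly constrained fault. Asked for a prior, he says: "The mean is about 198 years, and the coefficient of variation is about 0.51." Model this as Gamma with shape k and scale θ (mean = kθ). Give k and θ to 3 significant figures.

For Gamma(k, scale θ): mean = kθ, variance = kθ², so CV = 1/√k.
CV = 0.51, hence k = 1/CV² = 3.84.
Then θ = mean/k = 198/3.84 = 51.5.

k ≈ 3.84, θ ≈ 51.5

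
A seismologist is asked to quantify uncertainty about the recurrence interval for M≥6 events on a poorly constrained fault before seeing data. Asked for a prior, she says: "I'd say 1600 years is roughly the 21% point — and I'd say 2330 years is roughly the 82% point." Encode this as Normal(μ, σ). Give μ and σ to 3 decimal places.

For Normal(μ,σ), the p-quantile is μ + z_p·σ. Here z_{0.21} = -0.8064, z_{0.82} = 0.9154.
So 1600 = μ − 0.8064σ and 2330 = μ + 0.9154σ.
Subtracting: σ = (2330 − 1600)/(0.9154 − (-0.8064)) = 423.978.
Then μ = 1600 − (-0.8064)·423.978 = 1941.905.

μ = 1941.905, σ = 423.978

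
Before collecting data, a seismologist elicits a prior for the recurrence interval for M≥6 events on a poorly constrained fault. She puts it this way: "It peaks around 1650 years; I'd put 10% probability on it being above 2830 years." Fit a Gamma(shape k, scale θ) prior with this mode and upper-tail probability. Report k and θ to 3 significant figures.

k ≈ 7.51, θ ≈ 253

Gamma(k,θ) with k>1 has mode (k−1)θ, so θ = 1650/(k−1).
Need P(X < 2830) = 0.9 with θ tied to k this way. Start at k = 2, θ = 1650: P(X<2830) ≈ 0.511.
Too low — raise k to concentrate. Iterating converges to k ≈ 7.51.
Then θ = 1650/(7.51−1) ≈ 253.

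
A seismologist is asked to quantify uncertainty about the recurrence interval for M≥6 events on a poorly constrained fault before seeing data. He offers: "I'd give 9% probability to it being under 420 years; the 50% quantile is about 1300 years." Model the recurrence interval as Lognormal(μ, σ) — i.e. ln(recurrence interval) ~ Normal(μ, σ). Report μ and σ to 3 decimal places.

If T ~ Lognormal(μ,σ) then ln T ~ Normal(μ,σ), so the p-quantile of ln T is μ + z_p·σ.
ln(420) = 6.04 and ln(1300) = 7.17; z_{0.09} = -1.341, z_{0.5} = 0.
σ = (7.17 − 6.04)/(0 − (-1.341)) = 0.843.
μ = 6.04 − (-1.341)·0.843 = 7.170.

μ ≈ 7.170, σ ≈ 0.843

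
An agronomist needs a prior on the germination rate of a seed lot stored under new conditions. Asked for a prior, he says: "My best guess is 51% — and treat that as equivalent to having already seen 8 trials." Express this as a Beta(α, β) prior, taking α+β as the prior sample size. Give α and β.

α = 4.08, β = 3.92

Under the effective-sample-size interpretation, Beta(α, β) has prior mean α/(α+β) and prior sample size α+β.
So α+β = 8 and α/(α+β) = 0.51, giving α = 0.51·8 = 4.08 and β = 8 − 4.08 = 3.92.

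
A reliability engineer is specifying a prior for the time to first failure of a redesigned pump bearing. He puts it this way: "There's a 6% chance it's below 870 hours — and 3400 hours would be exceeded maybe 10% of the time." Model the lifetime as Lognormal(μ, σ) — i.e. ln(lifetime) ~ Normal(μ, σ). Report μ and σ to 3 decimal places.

μ ≈ 7.516, σ ≈ 0.481

If T ~ Lognormal(μ,σ) then ln T ~ Normal(μ,σ), so the p-quantile of ln T is μ + z_p·σ.
ln(870) = 6.768 and ln(3400) = 8.132; z_{0.06} = -1.555, z_{0.9} = 1.282.
σ = (8.132 − 6.768)/(1.282 − (-1.555)) = 0.481.
μ = 6.768 − (-1.555)·0.481 = 7.516.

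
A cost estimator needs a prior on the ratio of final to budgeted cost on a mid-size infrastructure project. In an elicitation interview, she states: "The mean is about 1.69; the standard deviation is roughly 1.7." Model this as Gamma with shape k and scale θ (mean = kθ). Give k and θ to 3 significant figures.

k ≈ 0.988, θ ≈ 1.71

For Gamma(k, scale θ): mean = kθ, variance = kθ², so CV = 1/√k.
CV = SD/mean = 1.7/1.69 = 1.006, hence k = 1/CV² = 0.988.
Then θ = mean/k = 1.69/0.988 = 1.71.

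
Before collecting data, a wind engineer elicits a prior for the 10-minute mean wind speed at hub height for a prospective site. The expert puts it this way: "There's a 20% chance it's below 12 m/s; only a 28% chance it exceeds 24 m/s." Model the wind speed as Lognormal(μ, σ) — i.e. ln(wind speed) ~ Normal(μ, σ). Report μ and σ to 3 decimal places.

If T ~ Lognormal(μ,σ) then ln T ~ Normal(μ,σ), so the p-quantile of ln T is μ + z_p·σ.
ln(12) = 2.485 and ln(24) = 3.178; z_{0.2} = -0.8416, z_{0.72} = 0.5828.
σ = (3.178 − 2.485)/(0.5828 − (-0.8416)) = 0.487.
μ = 2.485 − (-0.8416)·0.487 = 2.894.

μ ≈ 2.894, σ ≈ 0.487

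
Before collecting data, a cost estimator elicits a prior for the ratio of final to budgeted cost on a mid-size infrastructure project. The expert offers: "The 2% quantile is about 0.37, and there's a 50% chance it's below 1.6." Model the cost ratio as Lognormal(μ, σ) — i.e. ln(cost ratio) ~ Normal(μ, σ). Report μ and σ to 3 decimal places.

μ ≈ 0.470, σ ≈ 0.713

If T ~ Lognormal(μ,σ) then ln T ~ Normal(μ,σ), so the p-quantile of ln T is μ + z_p·σ.
ln(0.37) = -0.9943 and ln(1.6) = 0.47; z_{0.02} = -2.054, z_{0.5} = 0.
σ = (0.47 − -0.9943)/(0 − (-2.054)) = 0.713.
μ = -0.9943 − (-2.054)·0.713 = 0.470.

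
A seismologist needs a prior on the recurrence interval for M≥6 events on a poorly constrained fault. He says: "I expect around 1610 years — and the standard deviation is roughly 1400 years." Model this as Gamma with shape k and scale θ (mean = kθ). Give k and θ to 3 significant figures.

k ≈ 1.32, θ ≈ 1220

For Gamma(k, scale θ): mean = kθ, variance = kθ², so CV = 1/√k.
CV = SD/mean = 1400/1610 = 0.8696, hence k = 1/CV² = 1.32.
Then θ = mean/k = 1610/1.32 = 1220.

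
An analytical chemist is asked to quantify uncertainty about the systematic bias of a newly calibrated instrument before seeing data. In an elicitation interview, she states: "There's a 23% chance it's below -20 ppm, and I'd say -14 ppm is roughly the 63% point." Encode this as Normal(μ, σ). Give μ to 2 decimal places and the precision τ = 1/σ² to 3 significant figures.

The p-quantile of Normal(μ,σ) is μ + z_p·σ, with z_{0.23} = -0.7388 and z_{0.63} = 0.3319.
Eliminate σ: μ = (z₂·x₁ − z₁·x₂)/(z₂ − z₁) = (0.3319·-20 − (-0.7388)·-14)/1.071 = -15.86.
Then σ = (x₂ − x₁)/(z₂ − z₁) = (-14 − -20)/1.071 = 5.60.
Precision τ = 1/σ² = 1/5.604² = 0.0318.

μ = -15.86, τ = 0.0318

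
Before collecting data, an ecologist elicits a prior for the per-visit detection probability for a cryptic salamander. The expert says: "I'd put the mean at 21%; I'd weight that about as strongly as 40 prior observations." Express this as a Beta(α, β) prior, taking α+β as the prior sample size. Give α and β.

Under the effective-sample-size interpretation, Beta(α, β) has prior mean α/(α+β) and prior sample size α+β.
So α+β = 40 and α/(α+β) = 0.21, giving α = 0.21·40 = 8.4 and β = 40 − 8.4 = 31.6.

α = 8.4, β = 31.6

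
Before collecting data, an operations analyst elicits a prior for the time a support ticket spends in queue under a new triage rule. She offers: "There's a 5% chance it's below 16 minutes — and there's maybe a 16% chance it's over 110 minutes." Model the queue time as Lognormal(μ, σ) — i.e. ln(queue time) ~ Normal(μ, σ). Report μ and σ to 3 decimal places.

If T ~ Lognormal(μ,σ) then ln T ~ Normal(μ,σ), so the p-quantile of ln T is μ + z_p·σ.
ln(16) = 2.773 and ln(110) = 4.7; z_{0.05} = -1.645, z_{0.84} = 0.9945.
σ = (4.7 − 2.773)/(0.9945 − (-1.645)) = 0.730.
μ = 2.773 − (-1.645)·0.730 = 3.974.

μ ≈ 3.974, σ ≈ 0.730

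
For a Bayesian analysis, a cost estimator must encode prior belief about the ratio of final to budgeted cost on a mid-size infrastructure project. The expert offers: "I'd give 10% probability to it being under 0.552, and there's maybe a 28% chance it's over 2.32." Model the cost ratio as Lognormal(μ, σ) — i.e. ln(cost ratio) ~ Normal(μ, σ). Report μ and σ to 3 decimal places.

μ ≈ 0.393, σ ≈ 0.770

If T ~ Lognormal(μ,σ) then ln T ~ Normal(μ,σ), so the p-quantile of ln T is μ + z_p·σ.
ln(0.552) = -0.5942 and ln(2.32) = 0.8416; z_{0.1} = -1.282, z_{0.72} = 0.5828.
σ = (0.8416 − -0.5942)/(0.5828 − (-1.282)) = 0.770.
μ = -0.5942 − (-1.282)·0.770 = 0.393.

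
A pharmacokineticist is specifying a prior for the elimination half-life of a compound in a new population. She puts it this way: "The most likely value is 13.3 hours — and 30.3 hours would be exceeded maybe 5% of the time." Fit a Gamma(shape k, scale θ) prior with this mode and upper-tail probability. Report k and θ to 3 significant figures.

k ≈ 5.05, θ ≈ 3.29

Gamma(k,θ) with k>1 has mode (k−1)θ, so θ = 13.3/(k−1).
Need P(X < 30.3) = 0.95 with θ tied to k this way. Start at k = 2, θ = 13.3: P(X<30.3) ≈ 0.664.
Too low — raise k to concentrate. Iterating converges to k ≈ 5.05.
Then θ = 13.3/(5.05−1) ≈ 3.29.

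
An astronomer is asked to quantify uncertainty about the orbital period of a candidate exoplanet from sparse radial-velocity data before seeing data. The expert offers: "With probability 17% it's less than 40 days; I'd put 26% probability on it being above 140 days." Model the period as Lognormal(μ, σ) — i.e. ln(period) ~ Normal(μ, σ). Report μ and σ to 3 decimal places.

If T ~ Lognormal(μ,σ) then ln T ~ Normal(μ,σ), so the p-quantile of ln T is μ + z_p·σ.
ln(40) = 3.689 and ln(140) = 4.942; z_{0.17} = -0.9542, z_{0.74} = 0.6433.
σ = (4.942 − 3.689)/(0.6433 − (-0.9542)) = 0.784.
μ = 3.689 − (-0.9542)·0.784 = 4.437.

μ ≈ 4.437, σ ≈ 0.784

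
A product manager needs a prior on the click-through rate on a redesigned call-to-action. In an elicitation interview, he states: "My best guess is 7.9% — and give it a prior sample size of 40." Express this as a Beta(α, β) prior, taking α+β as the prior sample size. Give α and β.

α = 3.16, β = 36.84

Under the effective-sample-size interpretation, Beta(α, β) has prior mean α/(α+β) and prior sample size α+β.
So α+β = 40 and α/(α+β) = 0.079, giving α = 0.079·40 = 3.16 and β = 40 − 3.16 = 36.84.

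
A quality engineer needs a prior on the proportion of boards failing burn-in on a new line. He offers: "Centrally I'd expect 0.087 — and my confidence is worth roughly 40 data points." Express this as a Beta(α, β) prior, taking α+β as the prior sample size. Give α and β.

α = 3.48, β = 36.52

Under the effective-sample-size interpretation, Beta(α, β) has prior mean α/(α+β) and prior sample size α+β.
So α+β = 40 and α/(α+β) = 0.087, giving α = 0.087·40 = 3.48 and β = 40 − 3.48 = 36.52.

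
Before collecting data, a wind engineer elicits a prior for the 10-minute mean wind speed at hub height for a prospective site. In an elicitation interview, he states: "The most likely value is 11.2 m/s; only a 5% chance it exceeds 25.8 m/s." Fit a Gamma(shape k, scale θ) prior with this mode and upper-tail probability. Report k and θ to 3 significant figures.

Gamma(k,θ) with k>1 has mode (k−1)θ, so θ = 11.2/(k−1).
Need P(X < 25.8) = 0.95 with θ tied to k this way. Start at k = 2, θ = 11.2: P(X<25.8) ≈ 0.670.
Too low — raise k to concentrate. Iterating converges to k ≈ 4.93.
Then θ = 11.2/(4.93−1) ≈ 2.85.

k ≈ 4.93, θ ≈ 2.85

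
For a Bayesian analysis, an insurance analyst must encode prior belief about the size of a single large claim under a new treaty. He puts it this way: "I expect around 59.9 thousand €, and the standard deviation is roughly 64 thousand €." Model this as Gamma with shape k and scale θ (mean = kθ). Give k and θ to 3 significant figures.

k ≈ 0.876, θ ≈ 68.4

For Gamma(k, scale θ): mean = kθ, variance = kθ², so CV = 1/√k.
CV = SD/mean = 64/59.9 = 1.068, hence k = 1/CV² = 0.876.
Then θ = mean/k = 59.9/0.876 = 68.4.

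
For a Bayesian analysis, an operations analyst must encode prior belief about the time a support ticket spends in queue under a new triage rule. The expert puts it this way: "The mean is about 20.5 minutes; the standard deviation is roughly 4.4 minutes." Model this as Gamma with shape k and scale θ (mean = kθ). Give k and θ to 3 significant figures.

For Gamma(k, scale θ): mean = kθ, variance = kθ², so CV = 1/√k.
CV = SD/mean = 4.4/20.5 = 0.2146, hence k = 1/CV² = 21.7.
Then θ = mean/k = 20.5/21.7 = 0.944.

k ≈ 21.7, θ ≈ 0.944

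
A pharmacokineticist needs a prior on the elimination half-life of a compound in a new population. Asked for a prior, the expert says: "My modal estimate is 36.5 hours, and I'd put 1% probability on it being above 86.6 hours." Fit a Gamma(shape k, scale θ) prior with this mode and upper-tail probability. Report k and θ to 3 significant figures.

Gamma(k,θ) with k>1 has mode (k−1)θ, so θ = 36.5/(k−1).
Need P(X < 86.6) = 0.99 with θ tied to k this way. Start at k = 2, θ = 36.5: P(X<86.6) ≈ 0.686.
Too low — raise k to concentrate. Iterating converges to k ≈ 7.36.
Then θ = 36.5/(7.36−1) ≈ 5.74.

k ≈ 7.36, θ ≈ 5.74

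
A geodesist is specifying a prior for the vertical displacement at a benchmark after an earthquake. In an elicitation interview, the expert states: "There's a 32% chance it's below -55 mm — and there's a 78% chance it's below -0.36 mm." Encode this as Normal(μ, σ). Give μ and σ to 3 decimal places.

μ = -34.389, σ = 44.068

The p-quantile of Normal(μ,σ) is μ + z_p·σ, with z_{0.32} = -0.4677 and z_{0.78} = 0.7722.
Eliminate σ: μ = (z₂·x₁ − z₁·x₂)/(z₂ − z₁) = (0.7722·-55 − (-0.4677)·-0.36)/1.24 = -34.389.
Then σ = (x₂ − x₁)/(z₂ − z₁) = (-0.36 − -55)/1.24 = 44.068.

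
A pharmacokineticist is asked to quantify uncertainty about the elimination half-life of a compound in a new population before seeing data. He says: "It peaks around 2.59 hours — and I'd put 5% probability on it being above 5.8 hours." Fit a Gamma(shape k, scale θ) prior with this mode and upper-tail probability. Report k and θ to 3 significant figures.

Gamma(k,θ) with k>1 has mode (k−1)θ, so θ = 2.59/(k−1).
Need P(X < 5.8) = 0.95 with θ tied to k this way. Start at k = 2, θ = 2.59: P(X<5.8) ≈ 0.655.
Too low — raise k to concentrate. Iterating converges to k ≈ 5.23.
Then θ = 2.59/(5.23−1) ≈ 0.613.

k ≈ 5.23, θ ≈ 0.613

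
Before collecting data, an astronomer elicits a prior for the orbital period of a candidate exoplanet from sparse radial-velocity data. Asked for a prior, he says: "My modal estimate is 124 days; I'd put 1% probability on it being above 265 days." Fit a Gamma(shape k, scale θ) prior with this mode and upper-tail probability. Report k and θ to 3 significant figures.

Gamma(k,θ) with k>1 has mode (k−1)θ, so θ = 124/(k−1).
Need P(X < 265) = 0.99 with θ tied to k this way. Start at k = 2, θ = 124: P(X<265) ≈ 0.630.
Too low — raise k to concentrate. Iterating converges to k ≈ 9.41.
Then θ = 124/(9.41−1) ≈ 14.7.

k ≈ 9.41, θ ≈ 14.7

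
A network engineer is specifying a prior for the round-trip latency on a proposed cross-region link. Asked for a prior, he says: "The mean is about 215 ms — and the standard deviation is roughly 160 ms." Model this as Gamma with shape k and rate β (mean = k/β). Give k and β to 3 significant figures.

For Gamma(k, rate β): mean = k/β, variance = k/β², so CV = 1/√k.
CV = SD/mean = 160/215 = 0.7442, hence k = 1/CV² = 1.81.
Then β = k/mean = 1.81/215 = 0.0084.

k ≈ 1.81, β ≈ 0.0084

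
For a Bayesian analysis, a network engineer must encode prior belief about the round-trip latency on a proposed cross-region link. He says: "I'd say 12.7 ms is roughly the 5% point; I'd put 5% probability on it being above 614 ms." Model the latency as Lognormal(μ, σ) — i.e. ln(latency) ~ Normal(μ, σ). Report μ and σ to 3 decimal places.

μ ≈ 4.481, σ ≈ 1.179

If T ~ Lognormal(μ,σ) then ln T ~ Normal(μ,σ), so the p-quantile of ln T is μ + z_p·σ.
ln(12.7) = 2.542 and ln(614) = 6.42; z_{0.05} = -1.645, z_{0.95} = 1.645.
σ = (6.42 − 2.542)/(1.645 − (-1.645)) = 1.179.
μ = 2.542 − (-1.645)·1.179 = 4.481.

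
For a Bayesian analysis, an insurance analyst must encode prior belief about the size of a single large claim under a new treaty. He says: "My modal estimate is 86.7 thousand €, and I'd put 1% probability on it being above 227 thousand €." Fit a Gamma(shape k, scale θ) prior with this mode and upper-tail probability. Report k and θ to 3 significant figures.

Gamma(k,θ) with k>1 has mode (k−1)θ, so θ = 86.7/(k−1).
Need P(X < 227) = 0.99 with θ tied to k this way. Start at k = 2, θ = 86.7: P(X<227) ≈ 0.736.
Too low — raise k to concentrate. Iterating converges to k ≈ 6.02.
Then θ = 86.7/(6.02−1) ≈ 17.3.

k ≈ 6.02, θ ≈ 17.3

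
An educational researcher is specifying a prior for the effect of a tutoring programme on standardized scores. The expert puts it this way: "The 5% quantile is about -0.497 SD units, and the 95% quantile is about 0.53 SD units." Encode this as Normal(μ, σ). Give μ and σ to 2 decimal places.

μ = 0.02, σ = 0.31

For Normal(μ,σ), the p-quantile is μ + z_p·σ. Here z_{0.05} = -1.645, z_{0.95} = 1.645.
So -0.497 = μ − 1.645σ and 0.53 = μ + 1.645σ.
Subtracting: σ = (0.53 − -0.497)/(1.645 − (-1.645)) = 0.31.
Then μ = -0.497 − (-1.645)·0.31 = 0.02.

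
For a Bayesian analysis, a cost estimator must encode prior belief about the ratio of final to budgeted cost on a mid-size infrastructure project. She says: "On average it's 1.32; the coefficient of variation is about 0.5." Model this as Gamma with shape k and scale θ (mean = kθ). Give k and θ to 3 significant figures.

k ≈ 4, θ ≈ 0.33

For Gamma(k, scale θ): mean = kθ, variance = kθ², so CV = 1/√k.
CV = 0.5, hence k = 1/CV² = 4.
Then θ = mean/k = 1.32/4 = 0.33.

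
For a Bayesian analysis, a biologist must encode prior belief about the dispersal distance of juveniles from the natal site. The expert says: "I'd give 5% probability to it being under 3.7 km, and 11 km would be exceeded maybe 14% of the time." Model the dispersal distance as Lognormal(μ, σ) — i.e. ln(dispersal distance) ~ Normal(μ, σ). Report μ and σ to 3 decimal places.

If T ~ Lognormal(μ,σ) then ln T ~ Normal(μ,σ), so the p-quantile of ln T is μ + z_p·σ.
ln(3.7) = 1.308 and ln(11) = 2.398; z_{0.05} = -1.645, z_{0.86} = 1.08.
σ = (2.398 − 1.308)/(1.08 − (-1.645)) = 0.400.
μ = 1.308 − (-1.645)·0.400 = 1.966.

μ ≈ 1.966, σ ≈ 0.400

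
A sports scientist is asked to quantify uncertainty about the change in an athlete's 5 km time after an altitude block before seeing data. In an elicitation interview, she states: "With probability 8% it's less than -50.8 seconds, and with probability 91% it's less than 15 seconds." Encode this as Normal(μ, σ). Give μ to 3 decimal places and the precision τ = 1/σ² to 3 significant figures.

μ = -17.129, τ = 0.00174

For Normal(μ,σ), the p-quantile is μ + z_p·σ. Here z_{0.08} = -1.405, z_{0.91} = 1.341.
So -50.8 = μ − 1.405σ and 15 = μ + 1.341σ.
Subtracting: σ = (15 − -50.8)/(1.341 − (-1.405)) = 23.964.
Then μ = -50.8 − (-1.405)·23.964 = -17.129.
Precision τ = 1/σ² = 1/23.96² = 0.00174.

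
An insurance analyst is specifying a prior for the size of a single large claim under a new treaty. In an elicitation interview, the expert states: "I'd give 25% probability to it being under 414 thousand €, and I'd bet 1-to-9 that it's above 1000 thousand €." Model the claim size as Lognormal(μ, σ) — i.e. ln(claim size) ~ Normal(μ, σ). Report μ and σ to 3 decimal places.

μ ≈ 6.330, σ ≈ 0.451

If T ~ Lognormal(μ,σ) then ln T ~ Normal(μ,σ), so the p-quantile of ln T is μ + z_p·σ.
ln(414) = 6.026 and ln(1000) = 6.908; z_{0.25} = -0.6745, z_{0.9} = 1.282.
σ = (6.908 − 6.026)/(1.282 − (-0.6745)) = 0.451.
μ = 6.026 − (-0.6745)·0.451 = 6.330.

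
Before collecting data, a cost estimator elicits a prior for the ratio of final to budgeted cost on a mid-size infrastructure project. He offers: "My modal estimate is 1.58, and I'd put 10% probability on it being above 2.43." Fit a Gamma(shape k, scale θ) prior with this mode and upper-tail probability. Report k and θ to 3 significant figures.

Gamma(k,θ) with k>1 has mode (k−1)θ, so θ = 1.58/(k−1).
Need P(X < 2.43) = 0.9 with θ tied to k this way. Start at k = 2, θ = 1.58: P(X<2.43) ≈ 0.455.
Too low — raise k to concentrate. Iterating converges to k ≈ 11.1.
Then θ = 1.58/(11.1−1) ≈ 0.157.

k ≈ 11.1, θ ≈ 0.157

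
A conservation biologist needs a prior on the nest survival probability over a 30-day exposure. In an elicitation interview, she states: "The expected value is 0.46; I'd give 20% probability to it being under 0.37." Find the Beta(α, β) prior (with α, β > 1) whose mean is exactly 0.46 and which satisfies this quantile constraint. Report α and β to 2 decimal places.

α ≈ 10.12, β ≈ 11.89

With mean 0.46 fixed, write α = 0.46s, β = 0.54s where s = α+β.
Need P(θ < 0.37) = 0.2 under Beta(0.46s, 0.54s). Normal approximation: (q−m)/√(m(1−m)/s) ≈ z_{0.2} = -0.842, so s ≈ 0.46·0.54·(-0.842)²/(0.37−0.46)² = 21.7.
At s = 21.7: P(θ<0.37) ≈ 0.202. Adjusting to match 0.2 gives s ≈ 22.01.
So α = 0.46·22.01 ≈ 10.12, β = 0.54·22.01 ≈ 11.89.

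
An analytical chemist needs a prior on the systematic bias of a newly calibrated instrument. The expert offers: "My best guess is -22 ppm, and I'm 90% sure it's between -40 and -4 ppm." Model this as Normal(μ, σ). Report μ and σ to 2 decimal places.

μ = -22.00, σ = 10.94

A symmetric 90% interval runs μ ± z·σ with z = 1.645.
Half-width = 18, so σ = 18/1.645 = 10.94.
μ is the stated best guess, -22.00.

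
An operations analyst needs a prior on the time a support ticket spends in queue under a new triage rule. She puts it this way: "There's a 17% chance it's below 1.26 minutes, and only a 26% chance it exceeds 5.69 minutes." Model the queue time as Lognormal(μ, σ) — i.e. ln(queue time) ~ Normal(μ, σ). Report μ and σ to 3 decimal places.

μ ≈ 1.132, σ ≈ 0.944

If T ~ Lognormal(μ,σ) then ln T ~ Normal(μ,σ), so the p-quantile of ln T is μ + z_p·σ.
ln(1.26) = 0.2311 and ln(5.69) = 1.739; z_{0.17} = -0.9542, z_{0.74} = 0.6433.
σ = (1.739 − 0.2311)/(0.6433 − (-0.9542)) = 0.944.
μ = 0.2311 − (-0.9542)·0.944 = 1.132.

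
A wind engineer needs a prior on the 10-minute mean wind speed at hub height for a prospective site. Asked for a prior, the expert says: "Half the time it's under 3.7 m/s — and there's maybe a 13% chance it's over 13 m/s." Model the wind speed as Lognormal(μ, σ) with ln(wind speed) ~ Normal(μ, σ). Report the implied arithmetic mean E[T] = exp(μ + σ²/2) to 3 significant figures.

E[T] ≈ 6.89 m/s

If T ~ Lognormal(μ,σ) then ln T ~ Normal(μ,σ), so the p-quantile of ln T is μ + z_p·σ.
ln(3.7) = 1.308 and ln(13) = 2.565; z_{0.5} = 0, z_{0.87} = 1.126.
σ = (2.565 − 1.308)/(1.126 − (0)) = 1.116.
μ = 1.308 − (0)·1.116 = 1.308.
E[T] = exp(μ + σ²/2) = exp(1.308 + 0.6223) = 6.89 m/s.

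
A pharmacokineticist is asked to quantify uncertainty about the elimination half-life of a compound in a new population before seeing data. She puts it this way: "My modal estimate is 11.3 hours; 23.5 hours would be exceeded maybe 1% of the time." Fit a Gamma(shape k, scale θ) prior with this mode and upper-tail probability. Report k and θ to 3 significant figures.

Gamma(k,θ) with k>1 has mode (k−1)θ, so θ = 11.3/(k−1).
Need P(X < 23.5) = 0.99 with θ tied to k this way. Start at k = 2, θ = 11.3: P(X<23.5) ≈ 0.615.
Too low — raise k to concentrate. Iterating converges to k ≈ 10.1.
Then θ = 11.3/(10.1−1) ≈ 1.24.

k ≈ 10.1, θ ≈ 1.24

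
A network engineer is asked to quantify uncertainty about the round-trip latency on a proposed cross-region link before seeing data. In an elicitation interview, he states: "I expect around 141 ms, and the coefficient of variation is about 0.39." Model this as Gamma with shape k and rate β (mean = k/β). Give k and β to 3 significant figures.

For Gamma(k, rate β): mean = k/β, variance = k/β², so CV = 1/√k.
CV = 0.39, hence k = 1/CV² = 6.57.
Then β = k/mean = 6.57/141 = 0.0466.

k ≈ 6.57, β ≈ 0.0466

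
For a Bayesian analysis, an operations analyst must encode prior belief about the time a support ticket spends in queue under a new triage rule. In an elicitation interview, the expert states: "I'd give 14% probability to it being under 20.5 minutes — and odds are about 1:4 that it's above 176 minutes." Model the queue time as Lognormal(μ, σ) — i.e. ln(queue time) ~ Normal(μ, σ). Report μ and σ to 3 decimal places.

μ ≈ 4.229, σ ≈ 1.119

If T ~ Lognormal(μ,σ) then ln T ~ Normal(μ,σ), so the p-quantile of ln T is μ + z_p·σ.
ln(20.5) = 3.02 and ln(176) = 5.17; z_{0.14} = -1.08, z_{0.8} = 0.8416.
σ = (5.17 − 3.02)/(0.8416 − (-1.08)) = 1.119.
μ = 3.02 − (-1.08)·1.119 = 4.229.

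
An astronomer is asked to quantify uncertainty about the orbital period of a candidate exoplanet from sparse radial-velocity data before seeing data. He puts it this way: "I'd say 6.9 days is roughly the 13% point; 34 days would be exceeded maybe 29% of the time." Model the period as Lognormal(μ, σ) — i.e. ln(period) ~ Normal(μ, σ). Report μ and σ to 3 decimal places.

If T ~ Lognormal(μ,σ) then ln T ~ Normal(μ,σ), so the p-quantile of ln T is μ + z_p·σ.
ln(6.9) = 1.932 and ln(34) = 3.526; z_{0.13} = -1.126, z_{0.71} = 0.5534.
σ = (3.526 − 1.932)/(0.5534 − (-1.126)) = 0.949.
μ = 1.932 − (-1.126)·0.949 = 3.001.

μ ≈ 3.001, σ ≈ 0.949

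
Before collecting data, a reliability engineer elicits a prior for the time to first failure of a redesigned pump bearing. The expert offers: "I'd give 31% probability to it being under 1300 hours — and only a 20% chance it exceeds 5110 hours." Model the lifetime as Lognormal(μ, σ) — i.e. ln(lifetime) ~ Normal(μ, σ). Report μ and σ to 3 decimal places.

μ ≈ 7.678, σ ≈ 1.023

If T ~ Lognormal(μ,σ) then ln T ~ Normal(μ,σ), so the p-quantile of ln T is μ + z_p·σ.
ln(1300) = 7.17 and ln(5110) = 8.539; z_{0.31} = -0.4959, z_{0.8} = 0.8416.
σ = (8.539 − 7.17)/(0.8416 − (-0.4959)) = 1.023.
μ = 7.17 − (-0.4959)·1.023 = 7.678.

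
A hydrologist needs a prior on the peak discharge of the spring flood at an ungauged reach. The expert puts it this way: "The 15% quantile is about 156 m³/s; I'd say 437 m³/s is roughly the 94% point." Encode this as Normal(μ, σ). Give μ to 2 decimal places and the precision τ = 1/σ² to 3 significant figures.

The p-quantile of Normal(μ,σ) is μ + z_p·σ, with z_{0.15} = -1.036 and z_{0.94} = 1.555.
Eliminate σ: μ = (z₂·x₁ − z₁·x₂)/(z₂ − z₁) = (1.555·156 − (-1.036)·437)/2.591 = 268.39.
Then σ = (x₂ − x₁)/(z₂ − z₁) = (437 − 156)/2.591 = 108.44.
Precision τ = 1/σ² = 1/108.4² = 8.5e-05.

μ = 268.39, τ = 8.5e-05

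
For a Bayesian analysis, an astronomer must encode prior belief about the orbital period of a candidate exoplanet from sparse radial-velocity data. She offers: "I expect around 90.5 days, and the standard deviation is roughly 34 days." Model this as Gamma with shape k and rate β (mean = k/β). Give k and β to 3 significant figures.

For Gamma(k, rate β): mean = k/β, variance = k/β², so CV = 1/√k.
CV = SD/mean = 34/90.5 = 0.3757, hence k = 1/CV² = 7.08.
Then β = k/mean = 7.08/90.5 = 0.0783.

k ≈ 7.08, β ≈ 0.0783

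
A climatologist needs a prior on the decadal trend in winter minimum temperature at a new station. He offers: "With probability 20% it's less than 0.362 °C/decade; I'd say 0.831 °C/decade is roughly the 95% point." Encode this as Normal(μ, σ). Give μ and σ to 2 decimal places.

μ = 0.52, σ = 0.19

The p-quantile of Normal(μ,σ) is μ + z_p·σ, with z_{0.2} = -0.8416 and z_{0.95} = 1.645.
Eliminate σ: μ = (z₂·x₁ − z₁·x₂)/(z₂ − z₁) = (1.645·0.362 − (-0.8416)·0.831)/2.486 = 0.52.
Then σ = (x₂ − x₁)/(z₂ − z₁) = (0.831 − 0.362)/2.486 = 0.19.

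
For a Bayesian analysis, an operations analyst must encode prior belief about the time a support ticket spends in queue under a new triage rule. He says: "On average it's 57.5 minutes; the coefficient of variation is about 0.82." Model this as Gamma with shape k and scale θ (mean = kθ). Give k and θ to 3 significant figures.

For Gamma(k, scale θ): mean = kθ, variance = kθ², so CV = 1/√k.
CV = 0.82, hence k = 1/CV² = 1.49.
Then θ = mean/k = 57.5/1.49 = 38.7.

k ≈ 1.49, θ ≈ 38.7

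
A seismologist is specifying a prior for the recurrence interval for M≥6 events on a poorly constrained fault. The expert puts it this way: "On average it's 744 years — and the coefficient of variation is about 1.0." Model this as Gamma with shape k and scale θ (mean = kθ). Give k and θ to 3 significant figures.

k ≈ 1, θ ≈ 744

For Gamma(k, scale θ): mean = kθ, variance = kθ², so CV = 1/√k.
CV = 1.0, hence k = 1/CV² = 1.
Then θ = mean/k = 744/1 = 744.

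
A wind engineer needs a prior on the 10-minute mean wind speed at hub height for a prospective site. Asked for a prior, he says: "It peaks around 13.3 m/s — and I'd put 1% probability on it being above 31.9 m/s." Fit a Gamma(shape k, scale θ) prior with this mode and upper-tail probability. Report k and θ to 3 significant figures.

Gamma(k,θ) with k>1 has mode (k−1)θ, so θ = 13.3/(k−1).
Need P(X < 31.9) = 0.99 with θ tied to k this way. Start at k = 2, θ = 13.3: P(X<31.9) ≈ 0.691.
Too low — raise k to concentrate. Iterating converges to k ≈ 7.19.
Then θ = 13.3/(7.19−1) ≈ 2.15.

k ≈ 7.19, θ ≈ 2.15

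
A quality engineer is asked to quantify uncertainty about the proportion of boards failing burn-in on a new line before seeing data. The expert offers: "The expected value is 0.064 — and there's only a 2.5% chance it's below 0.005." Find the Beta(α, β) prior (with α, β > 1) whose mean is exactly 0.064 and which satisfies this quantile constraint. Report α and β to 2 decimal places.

With mean 0.064 fixed, write α = 0.064s, β = 0.936s where s = α+β.
Need P(θ < 0.005) = 0.025 under Beta(0.064s, 0.936s). Normal approximation: (q−m)/√(m(1−m)/s) ≈ z_{0.025} = -1.96, so s ≈ 0.064·0.936·(-1.96)²/(0.005−0.064)² = 66.1.
At s = 66.1: P(θ<0.005) ≈ 0.000. Adjusting to match 0.025 gives s ≈ 23.79.
So α = 0.064·23.79 ≈ 1.52, β = 0.936·23.79 ≈ 22.26.

α ≈ 1.52, β ≈ 22.26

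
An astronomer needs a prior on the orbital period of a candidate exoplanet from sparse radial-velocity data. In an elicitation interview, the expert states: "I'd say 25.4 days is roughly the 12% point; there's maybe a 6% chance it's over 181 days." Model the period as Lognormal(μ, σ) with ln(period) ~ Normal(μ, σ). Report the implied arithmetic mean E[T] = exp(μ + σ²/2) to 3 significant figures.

E[T] ≈ 76.6 days

If T ~ Lognormal(μ,σ) then ln T ~ Normal(μ,σ), so the p-quantile of ln T is μ + z_p·σ.
ln(25.4) = 3.235 and ln(181) = 5.198; z_{0.12} = -1.175, z_{0.94} = 1.555.
σ = (5.198 − 3.235)/(1.555 − (-1.175)) = 0.719.
μ = 3.235 − (-1.175)·0.719 = 4.080.
E[T] = exp(μ + σ²/2) = exp(4.080 + 0.2588) = 76.6 days.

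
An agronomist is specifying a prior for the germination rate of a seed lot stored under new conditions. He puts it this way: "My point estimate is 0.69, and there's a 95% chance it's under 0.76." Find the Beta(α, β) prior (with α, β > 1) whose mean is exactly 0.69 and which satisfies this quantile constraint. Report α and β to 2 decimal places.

α ≈ 76.41, β ≈ 34.33

With mean 0.69 fixed, write α = 0.69s, β = 0.31s where s = α+β.
Need P(θ < 0.76) = 0.95 under Beta(0.69s, 0.31s). Normal approximation: (q−m)/√(m(1−m)/s) ≈ z_{0.95} = 1.64, so s ≈ 0.69·0.31·(1.64)²/(0.76−0.69)² = 118.1.
At s = 118.1: P(θ<0.76) ≈ 0.955. Adjusting to match 0.95 gives s ≈ 110.74.
So α = 0.69·110.74 ≈ 76.41, β = 0.31·110.74 ≈ 34.33.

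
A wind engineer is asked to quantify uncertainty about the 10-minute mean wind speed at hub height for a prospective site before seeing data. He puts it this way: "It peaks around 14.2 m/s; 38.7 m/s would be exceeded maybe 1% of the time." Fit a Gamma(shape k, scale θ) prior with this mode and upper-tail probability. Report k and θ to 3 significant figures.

k ≈ 5.58, θ ≈ 3.1

Gamma(k,θ) with k>1 has mode (k−1)θ, so θ = 14.2/(k−1).
Need P(X < 38.7) = 0.99 with θ tied to k this way. Start at k = 2, θ = 14.2: P(X<38.7) ≈ 0.756.
Too low — raise k to concentrate. Iterating converges to k ≈ 5.58.
Then θ = 14.2/(5.58−1) ≈ 3.1.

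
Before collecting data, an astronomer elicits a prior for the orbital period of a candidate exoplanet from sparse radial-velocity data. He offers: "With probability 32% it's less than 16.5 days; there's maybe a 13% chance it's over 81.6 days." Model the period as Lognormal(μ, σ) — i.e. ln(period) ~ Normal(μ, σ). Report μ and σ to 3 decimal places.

μ ≈ 3.272, σ ≈ 1.003

If T ~ Lognormal(μ,σ) then ln T ~ Normal(μ,σ), so the p-quantile of ln T is μ + z_p·σ.
ln(16.5) = 2.803 and ln(81.6) = 4.402; z_{0.32} = -0.4677, z_{0.87} = 1.126.
σ = (4.402 − 2.803)/(1.126 − (-0.4677)) = 1.003.
μ = 2.803 − (-0.4677)·1.003 = 3.272.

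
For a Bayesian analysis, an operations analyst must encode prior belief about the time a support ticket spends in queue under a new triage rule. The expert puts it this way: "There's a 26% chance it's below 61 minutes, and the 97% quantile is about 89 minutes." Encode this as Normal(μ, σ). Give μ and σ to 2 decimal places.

μ = 68.14, σ = 11.09

For Normal(μ,σ), the p-quantile is μ + z_p·σ. Here z_{0.26} = -0.6433, z_{0.97} = 1.881.
So 61 = μ − 0.6433σ and 89 = μ + 1.881σ.
Subtracting: σ = (89 − 61)/(1.881 − (-0.6433)) = 11.09.
Then μ = 61 − (-0.6433)·11.09 = 68.14.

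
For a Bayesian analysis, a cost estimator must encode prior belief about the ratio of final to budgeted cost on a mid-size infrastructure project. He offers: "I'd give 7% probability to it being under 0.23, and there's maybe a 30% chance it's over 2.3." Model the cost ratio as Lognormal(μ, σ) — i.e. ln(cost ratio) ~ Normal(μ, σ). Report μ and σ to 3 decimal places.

μ ≈ 0.229, σ ≈ 1.151

If T ~ Lognormal(μ,σ) then ln T ~ Normal(μ,σ), so the p-quantile of ln T is μ + z_p·σ.
ln(0.23) = -1.47 and ln(2.3) = 0.8329; z_{0.07} = -1.476, z_{0.7} = 0.5244.
σ = (0.8329 − -1.47)/(0.5244 − (-1.476)) = 1.151.
μ = -1.47 − (-1.476)·1.151 = 0.229.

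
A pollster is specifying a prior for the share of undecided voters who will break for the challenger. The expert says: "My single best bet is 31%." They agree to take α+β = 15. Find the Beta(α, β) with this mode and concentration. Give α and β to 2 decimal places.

For α,β > 1 the Beta mode is (α−1)/(α+β−2). With α+β = 15, the mode is (α−1)/13.
Set (α−1)/13 = 0.31 → α = 1 + 0.31·13 = 5.03.
β = 15 − α = 9.97.

α = 5.03, β = 9.97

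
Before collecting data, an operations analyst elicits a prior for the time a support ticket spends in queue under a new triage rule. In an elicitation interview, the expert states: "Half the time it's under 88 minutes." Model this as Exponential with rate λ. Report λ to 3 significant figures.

λ ≈ 0.00788

Exponential median = ln 2 / λ, so λ = ln 2 / 88.0 = 0.00788.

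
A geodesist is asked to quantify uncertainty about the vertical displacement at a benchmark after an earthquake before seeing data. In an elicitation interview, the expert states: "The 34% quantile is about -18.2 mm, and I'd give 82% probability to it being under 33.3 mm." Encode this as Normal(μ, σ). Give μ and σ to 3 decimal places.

μ = -2.203, σ = 38.785

The p-quantile of Normal(μ,σ) is μ + z_p·σ, with z_{0.34} = -0.4125 and z_{0.82} = 0.9154.
Eliminate σ: μ = (z₂·x₁ − z₁·x₂)/(z₂ − z₁) = (0.9154·-18.2 − (-0.4125)·33.3)/1.328 = -2.203.
Then σ = (x₂ − x₁)/(z₂ − z₁) = (33.3 − -18.2)/1.328 = 38.785.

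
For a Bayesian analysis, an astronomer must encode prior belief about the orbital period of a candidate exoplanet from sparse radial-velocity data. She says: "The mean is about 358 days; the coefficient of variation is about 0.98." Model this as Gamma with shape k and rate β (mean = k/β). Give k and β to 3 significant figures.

k ≈ 1.04, β ≈ 0.00291

For Gamma(k, rate β): mean = k/β, variance = k/β², so CV = 1/√k.
CV = 0.98, hence k = 1/CV² = 1.04.
Then β = k/mean = 1.04/358 = 0.00291.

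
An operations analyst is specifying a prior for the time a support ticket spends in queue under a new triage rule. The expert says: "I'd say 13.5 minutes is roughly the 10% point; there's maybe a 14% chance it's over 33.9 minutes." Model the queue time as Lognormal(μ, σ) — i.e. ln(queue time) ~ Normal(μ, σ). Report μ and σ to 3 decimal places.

If T ~ Lognormal(μ,σ) then ln T ~ Normal(μ,σ), so the p-quantile of ln T is μ + z_p·σ.
ln(13.5) = 2.603 and ln(33.9) = 3.523; z_{0.1} = -1.282, z_{0.86} = 1.08.
σ = (3.523 − 2.603)/(1.08 − (-1.282)) = 0.390.
μ = 2.603 − (-1.282)·0.390 = 3.102.

μ ≈ 3.102, σ ≈ 0.390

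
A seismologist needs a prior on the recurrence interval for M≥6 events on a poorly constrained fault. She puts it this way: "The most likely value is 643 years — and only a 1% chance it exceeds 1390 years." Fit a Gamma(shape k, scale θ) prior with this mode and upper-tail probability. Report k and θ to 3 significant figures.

Gamma(k,θ) with k>1 has mode (k−1)θ, so θ = 643/(k−1).
Need P(X < 1390) = 0.99 with θ tied to k this way. Start at k = 2, θ = 643: P(X<1390) ≈ 0.636.
Too low — raise k to concentrate. Iterating converges to k ≈ 9.14.
Then θ = 643/(9.14−1) ≈ 79.

k ≈ 9.14, θ ≈ 79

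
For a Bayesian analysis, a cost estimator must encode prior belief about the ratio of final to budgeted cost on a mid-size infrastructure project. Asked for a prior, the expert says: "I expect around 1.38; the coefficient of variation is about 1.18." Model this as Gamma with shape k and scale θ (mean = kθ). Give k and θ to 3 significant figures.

For Gamma(k, scale θ): mean = kθ, variance = kθ², so CV = 1/√k.
CV = 1.18, hence k = 1/CV² = 0.718.
Then θ = mean/k = 1.38/0.718 = 1.92.

k ≈ 0.718, θ ≈ 1.92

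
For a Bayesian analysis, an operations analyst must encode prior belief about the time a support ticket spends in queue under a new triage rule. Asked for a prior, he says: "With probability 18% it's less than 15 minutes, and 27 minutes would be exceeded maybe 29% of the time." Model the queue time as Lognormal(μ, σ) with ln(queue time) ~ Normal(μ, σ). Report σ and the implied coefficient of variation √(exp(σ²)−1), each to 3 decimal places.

If T ~ Lognormal(μ,σ) then ln T ~ Normal(μ,σ), so the p-quantile of ln T is μ + z_p·σ.
ln(15) = 2.708 and ln(27) = 3.296; z_{0.18} = -0.9154, z_{0.71} = 0.5534.
σ = (3.296 − 2.708)/(0.5534 − (-0.9154)) = 0.400.
μ = 2.708 − (-0.9154)·0.400 = 3.074.
CV = √(exp(σ²)−1) = √(exp(0.1602)−1) = 0.417.

σ ≈ 0.400, CV ≈ 0.417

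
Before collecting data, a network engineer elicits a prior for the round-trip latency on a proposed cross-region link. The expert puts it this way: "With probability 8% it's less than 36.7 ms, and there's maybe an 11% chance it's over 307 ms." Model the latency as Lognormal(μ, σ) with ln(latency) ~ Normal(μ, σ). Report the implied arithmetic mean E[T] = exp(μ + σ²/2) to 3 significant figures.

E[T] ≈ 158 ms

If T ~ Lognormal(μ,σ) then ln T ~ Normal(μ,σ), so the p-quantile of ln T is μ + z_p·σ.
ln(36.7) = 3.603 and ln(307) = 5.727; z_{0.08} = -1.405, z_{0.89} = 1.227.
σ = (5.727 − 3.603)/(1.227 − (-1.405)) = 0.807.
μ = 3.603 − (-1.405)·0.807 = 4.737.
E[T] = exp(μ + σ²/2) = exp(4.737 + 0.3257) = 158 ms.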